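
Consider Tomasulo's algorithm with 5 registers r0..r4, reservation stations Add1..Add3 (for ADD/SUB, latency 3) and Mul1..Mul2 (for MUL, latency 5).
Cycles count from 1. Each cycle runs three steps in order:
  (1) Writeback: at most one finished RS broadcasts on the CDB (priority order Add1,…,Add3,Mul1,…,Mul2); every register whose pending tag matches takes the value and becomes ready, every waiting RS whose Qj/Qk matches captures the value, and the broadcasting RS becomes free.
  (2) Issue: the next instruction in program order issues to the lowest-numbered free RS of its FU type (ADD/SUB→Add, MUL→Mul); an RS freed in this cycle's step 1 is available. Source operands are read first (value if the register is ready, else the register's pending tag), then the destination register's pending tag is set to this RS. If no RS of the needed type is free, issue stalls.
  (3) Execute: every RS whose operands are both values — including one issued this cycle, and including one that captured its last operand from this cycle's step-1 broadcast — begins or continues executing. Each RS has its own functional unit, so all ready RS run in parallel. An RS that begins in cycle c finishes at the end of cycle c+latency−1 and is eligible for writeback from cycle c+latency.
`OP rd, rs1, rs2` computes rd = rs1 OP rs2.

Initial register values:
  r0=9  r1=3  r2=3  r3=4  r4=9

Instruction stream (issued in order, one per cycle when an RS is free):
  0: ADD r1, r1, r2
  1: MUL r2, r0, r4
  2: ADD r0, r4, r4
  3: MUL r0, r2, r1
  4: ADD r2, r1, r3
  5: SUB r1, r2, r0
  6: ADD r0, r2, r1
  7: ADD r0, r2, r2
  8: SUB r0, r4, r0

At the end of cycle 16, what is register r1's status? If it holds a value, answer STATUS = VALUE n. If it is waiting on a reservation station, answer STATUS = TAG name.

STATUS = VALUE -476

cycle 1: issue ADD r1<-Add1 // r0:9,r1:Add1,r2:3,r3:4,r4:9
cycle 2: issue MUL r2<-Mul1 // r0:9,r1:Add1,r2:Mul1,r3:4,r4:9
cycle 3: issue ADD r0<-Add2 // r0:Add2,r1:Add1,r2:Mul1,r3:4,r4:9
cycle 4: CDB Add1=6; issue MUL r0<-Mul2 // r0:Mul2,r1:6,r2:Mul1,r3:4,r4:9
cycle 5: issue ADD r2<-Add1 // r0:Mul2,r1:6,r2:Add1,r3:4,r4:9
cycle 6: CDB Add2=18; issue SUB r1<-Add2 // r0:Mul2,r1:Add2,r2:Add1,r3:4,r4:9
cycle 7: CDB Mul1=81; issue ADD r0<-Add3 // r0:Add3,r1:Add2,r2:Add1,r3:4,r4:9
cycle 8: CDB Add1=10; issue ADD r0<-Add1 // r0:Add1,r1:Add2,r2:10,r3:4,r4:9
cycle 9: stall // r0:Add1,r1:Add2,r2:10,r3:4,r4:9
cycle 10: stall // r0:Add1,r1:Add2,r2:10,r3:4,r4:9
cycle 11: CDB Add1=20; issue SUB r0<-Add1 // r0:Add1,r1:Add2,r2:10,r3:4,r4:9
cycle 12: CDB Mul2=486 // r0:Add1,r1:Add2,r2:10,r3:4,r4:9
cycle 13: - // r0:Add1,r1:Add2,r2:10,r3:4,r4:9
cycle 14: CDB Add1=-11 // r0:-11,r1:Add2,r2:10,r3:4,r4:9
cycle 15: CDB Add2=-476 // r0:-11,r1:-476,r2:10,r3:4,r4:9
cycle 16: - // r0:-11,r1:-476,r2:10,r3:4,r4:9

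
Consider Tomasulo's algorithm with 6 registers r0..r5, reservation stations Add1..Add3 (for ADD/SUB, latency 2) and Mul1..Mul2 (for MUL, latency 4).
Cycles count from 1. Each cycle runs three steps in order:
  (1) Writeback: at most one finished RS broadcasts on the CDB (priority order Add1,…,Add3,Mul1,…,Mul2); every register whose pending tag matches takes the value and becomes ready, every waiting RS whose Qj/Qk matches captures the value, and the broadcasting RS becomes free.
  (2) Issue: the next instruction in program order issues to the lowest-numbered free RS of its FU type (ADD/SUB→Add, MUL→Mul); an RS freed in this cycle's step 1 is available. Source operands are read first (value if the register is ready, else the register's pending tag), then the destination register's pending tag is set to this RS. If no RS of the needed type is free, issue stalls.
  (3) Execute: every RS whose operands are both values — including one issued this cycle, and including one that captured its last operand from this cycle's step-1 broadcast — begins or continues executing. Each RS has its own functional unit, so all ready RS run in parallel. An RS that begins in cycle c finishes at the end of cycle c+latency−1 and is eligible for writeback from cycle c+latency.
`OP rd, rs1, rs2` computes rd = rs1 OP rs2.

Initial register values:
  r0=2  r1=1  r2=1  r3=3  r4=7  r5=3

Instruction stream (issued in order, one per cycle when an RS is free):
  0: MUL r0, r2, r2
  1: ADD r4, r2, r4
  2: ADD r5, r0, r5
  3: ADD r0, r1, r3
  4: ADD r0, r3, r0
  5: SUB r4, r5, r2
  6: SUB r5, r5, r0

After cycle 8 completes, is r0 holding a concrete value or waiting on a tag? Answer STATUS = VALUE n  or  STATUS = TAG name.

STATUS = VALUE 7

cycle 1: issue MUL r0<-Mul1 // r0:Mul1,r1:1,r2:1,r3:3,r4:7,r5:3
cycle 2: issue ADD r4<-Add1 // r0:Mul1,r1:1,r2:1,r3:3,r4:Add1,r5:3
cycle 3: issue ADD r5<-Add2 // r0:Mul1,r1:1,r2:1,r3:3,r4:Add1,r5:Add2
cycle 4: CDB Add1=8; issue ADD r0<-Add1 // r0:Add1,r1:1,r2:1,r3:3,r4:8,r5:Add2
cycle 5: CDB Mul1=1; issue ADD r0<-Add3 // r0:Add3,r1:1,r2:1,r3:3,r4:8,r5:Add2
cycle 6: CDB Add1=4; issue SUB r4<-Add1 // r0:Add3,r1:1,r2:1,r3:3,r4:Add1,r5:Add2
cycle 7: CDB Add2=4; issue SUB r5<-Add2 // r0:Add3,r1:1,r2:1,r3:3,r4:Add1,r5:Add2
cycle 8: CDB Add3=7 // r0:7,r1:1,r2:1,r3:3,r4:Add1,r5:Add2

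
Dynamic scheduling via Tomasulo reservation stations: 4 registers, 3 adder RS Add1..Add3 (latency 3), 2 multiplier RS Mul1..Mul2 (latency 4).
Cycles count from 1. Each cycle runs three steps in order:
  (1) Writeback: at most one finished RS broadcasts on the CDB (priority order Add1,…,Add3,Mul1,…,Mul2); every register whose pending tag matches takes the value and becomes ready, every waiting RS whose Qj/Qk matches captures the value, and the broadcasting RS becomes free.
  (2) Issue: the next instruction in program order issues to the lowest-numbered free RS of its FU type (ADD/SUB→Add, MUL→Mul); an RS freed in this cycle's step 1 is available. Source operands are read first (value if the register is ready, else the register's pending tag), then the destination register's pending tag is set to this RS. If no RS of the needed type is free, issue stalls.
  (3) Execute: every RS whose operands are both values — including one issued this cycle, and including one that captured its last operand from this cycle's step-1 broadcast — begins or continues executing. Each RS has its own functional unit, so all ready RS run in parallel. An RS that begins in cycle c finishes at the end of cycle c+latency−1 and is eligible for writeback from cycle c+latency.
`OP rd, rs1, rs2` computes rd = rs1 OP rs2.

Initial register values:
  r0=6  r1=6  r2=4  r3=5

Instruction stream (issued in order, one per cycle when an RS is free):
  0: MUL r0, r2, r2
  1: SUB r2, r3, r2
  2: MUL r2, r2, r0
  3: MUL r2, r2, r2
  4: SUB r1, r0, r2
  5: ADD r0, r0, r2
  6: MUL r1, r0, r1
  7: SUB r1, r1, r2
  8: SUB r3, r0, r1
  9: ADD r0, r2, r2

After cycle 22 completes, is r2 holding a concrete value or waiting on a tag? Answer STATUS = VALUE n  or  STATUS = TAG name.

STATUS = VALUE 256

cycle 1: issue MUL r0<-Mul1 // r0:Mul1,r1:6,r2:4,r3:5
cycle 2: issue SUB r2<-Add1 // r0:Mul1,r1:6,r2:Add1,r3:5
cycle 3: issue MUL r2<-Mul2 // r0:Mul1,r1:6,r2:Mul2,r3:5
cycle 4: stall // r0:Mul1,r1:6,r2:Mul2,r3:5
cycle 5: CDB Add1=1; stall // r0:Mul1,r1:6,r2:Mul2,r3:5
cycle 6: CDB Mul1=16; issue MUL r2<-Mul1 // r0:16,r1:6,r2:Mul1,r3:5
cycle 7: issue SUB r1<-Add1 // r0:16,r1:Add1,r2:Mul1,r3:5
cycle 8: issue ADD r0<-Add2 // r0:Add2,r1:Add1,r2:Mul1,r3:5
cycle 9: stall // r0:Add2,r1:Add1,r2:Mul1,r3:5
cycle 10: CDB Mul2=16; issue MUL r1<-Mul2 // r0:Add2,r1:Mul2,r2:Mul1,r3:5
cycle 11: issue SUB r1<-Add3 // r0:Add2,r1:Add3,r2:Mul1,r3:5
cycle 12: stall // r0:Add2,r1:Add3,r2:Mul1,r3:5
cycle 13: stall // r0:Add2,r1:Add3,r2:Mul1,r3:5
cycle 14: CDB Mul1=256; stall // r0:Add2,r1:Add3,r2:256,r3:5
cycle 15: stall // r0:Add2,r1:Add3,r2:256,r3:5
cycle 16: stall // r0:Add2,r1:Add3,r2:256,r3:5
cycle 17: CDB Add1=-240; issue SUB r3<-Add1 // r0:Add2,r1:Add3,r2:256,r3:Add1
cycle 18: CDB Add2=272; issue ADD r0<-Add2 // r0:Add2,r1:Add3,r2:256,r3:Add1
cycle 19: - // r0:Add2,r1:Add3,r2:256,r3:Add1
cycle 20: - // r0:Add2,r1:Add3,r2:256,r3:Add1
cycle 21: CDB Add2=512 // r0:512,r1:Add3,r2:256,r3:Add1
cycle 22: CDB Mul2=-65280 // r0:512,r1:Add3,r2:256,r3:Add1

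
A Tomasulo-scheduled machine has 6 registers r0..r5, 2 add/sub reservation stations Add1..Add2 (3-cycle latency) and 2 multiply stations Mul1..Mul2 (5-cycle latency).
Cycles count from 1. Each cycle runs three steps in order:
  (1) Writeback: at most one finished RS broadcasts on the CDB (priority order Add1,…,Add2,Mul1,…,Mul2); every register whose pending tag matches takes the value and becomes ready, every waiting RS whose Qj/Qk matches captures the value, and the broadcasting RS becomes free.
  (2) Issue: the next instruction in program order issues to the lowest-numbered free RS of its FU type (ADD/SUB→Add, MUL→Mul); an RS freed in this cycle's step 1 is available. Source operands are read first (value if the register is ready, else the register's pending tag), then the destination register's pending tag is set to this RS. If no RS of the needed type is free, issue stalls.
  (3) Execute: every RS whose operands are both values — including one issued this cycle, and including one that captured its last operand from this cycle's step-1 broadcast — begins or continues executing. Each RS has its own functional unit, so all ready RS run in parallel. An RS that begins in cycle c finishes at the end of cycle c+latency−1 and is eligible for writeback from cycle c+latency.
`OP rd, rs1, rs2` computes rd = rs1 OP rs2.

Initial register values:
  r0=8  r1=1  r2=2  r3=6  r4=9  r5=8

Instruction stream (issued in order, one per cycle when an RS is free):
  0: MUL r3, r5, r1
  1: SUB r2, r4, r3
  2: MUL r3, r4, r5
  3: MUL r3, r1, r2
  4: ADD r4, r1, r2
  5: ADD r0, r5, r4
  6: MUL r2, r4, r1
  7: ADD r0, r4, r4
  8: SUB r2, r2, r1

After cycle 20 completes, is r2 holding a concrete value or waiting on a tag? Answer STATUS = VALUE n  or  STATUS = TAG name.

STATUS = VALUE 1

c1: issue MUL r3<-Mul1 | r0:8,r1:1,r2:2,r3:Mul1,r4:9,r5:8
c2: issue SUB r2<-Add1 | r0:8,r1:1,r2:Add1,r3:Mul1,r4:9,r5:8
c3: issue MUL r3<-Mul2 | r0:8,r1:1,r2:Add1,r3:Mul2,r4:9,r5:8
c4: stall | r0:8,r1:1,r2:Add1,r3:Mul2,r4:9,r5:8
c5: stall | r0:8,r1:1,r2:Add1,r3:Mul2,r4:9,r5:8
c6: CDB Mul1=8; issue MUL r3<-Mul1 | r0:8,r1:1,r2:Add1,r3:Mul1,r4:9,r5:8
c7: issue ADD r4<-Add2 | r0:8,r1:1,r2:Add1,r3:Mul1,r4:Add2,r5:8
c8: CDB Mul2=72; stall | r0:8,r1:1,r2:Add1,r3:Mul1,r4:Add2,r5:8
c9: CDB Add1=1; issue ADD r0<-Add1 | r0:Add1,r1:1,r2:1,r3:Mul1,r4:Add2,r5:8
c10: issue MUL r2<-Mul2 | r0:Add1,r1:1,r2:Mul2,r3:Mul1,r4:Add2,r5:8
c11: stall | r0:Add1,r1:1,r2:Mul2,r3:Mul1,r4:Add2,r5:8
c12: CDB Add2=2; issue ADD r0<-Add2 | r0:Add2,r1:1,r2:Mul2,r3:Mul1,r4:2,r5:8
c13: stall | r0:Add2,r1:1,r2:Mul2,r3:Mul1,r4:2,r5:8
c14: CDB Mul1=1; stall | r0:Add2,r1:1,r2:Mul2,r3:1,r4:2,r5:8
c15: CDB Add1=10; issue SUB r2<-Add1 | r0:Add2,r1:1,r2:Add1,r3:1,r4:2,r5:8
c16: CDB Add2=4 | r0:4,r1:1,r2:Add1,r3:1,r4:2,r5:8
c17: CDB Mul2=2 | r0:4,r1:1,r2:Add1,r3:1,r4:2,r5:8
c18: - | r0:4,r1:1,r2:Add1,r3:1,r4:2,r5:8
c19: - | r0:4,r1:1,r2:Add1,r3:1,r4:2,r5:8
c20: CDB Add1=1 | r0:4,r1:1,r2:1,r3:1,r4:2,r5:8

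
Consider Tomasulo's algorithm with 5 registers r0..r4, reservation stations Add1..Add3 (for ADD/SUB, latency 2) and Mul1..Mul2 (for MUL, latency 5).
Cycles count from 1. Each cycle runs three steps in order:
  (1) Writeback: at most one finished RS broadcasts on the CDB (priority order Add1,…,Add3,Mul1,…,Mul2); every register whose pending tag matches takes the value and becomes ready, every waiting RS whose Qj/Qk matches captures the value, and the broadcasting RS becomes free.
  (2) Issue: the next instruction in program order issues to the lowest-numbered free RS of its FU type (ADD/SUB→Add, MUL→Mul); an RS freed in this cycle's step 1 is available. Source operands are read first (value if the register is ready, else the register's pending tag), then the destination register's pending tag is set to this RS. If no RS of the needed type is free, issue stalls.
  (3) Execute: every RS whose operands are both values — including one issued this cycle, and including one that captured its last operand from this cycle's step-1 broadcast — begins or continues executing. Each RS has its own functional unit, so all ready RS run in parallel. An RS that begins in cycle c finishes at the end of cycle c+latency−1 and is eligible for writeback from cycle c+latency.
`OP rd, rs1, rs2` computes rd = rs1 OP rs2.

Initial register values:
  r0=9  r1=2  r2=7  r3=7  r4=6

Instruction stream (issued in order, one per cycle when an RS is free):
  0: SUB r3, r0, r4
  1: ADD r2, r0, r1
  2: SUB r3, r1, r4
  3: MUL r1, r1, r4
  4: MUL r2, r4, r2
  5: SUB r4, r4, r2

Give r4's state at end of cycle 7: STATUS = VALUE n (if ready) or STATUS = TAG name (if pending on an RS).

STATUS = TAG Add1

  c1: issue SUB r3<-Add1  regs: r0:9,r1:2,r2:7,r3:Add1,r4:6
  c2: issue ADD r2<-Add2  regs: r0:9,r1:2,r2:Add2,r3:Add1,r4:6
  c3: CDB Add1=3; issue SUB r3<-Add1  regs: r0:9,r1:2,r2:Add2,r3:Add1,r4:6
  c4: CDB Add2=11; issue MUL r1<-Mul1  regs: r0:9,r1:Mul1,r2:11,r3:Add1,r4:6
  c5: CDB Add1=-4; issue MUL r2<-Mul2  regs: r0:9,r1:Mul1,r2:Mul2,r3:-4,r4:6
  c6: issue SUB r4<-Add1  regs: r0:9,r1:Mul1,r2:Mul2,r3:-4,r4:Add1
  c7: -  regs: r0:9,r1:Mul1,r2:Mul2,r3:-4,r4:Add1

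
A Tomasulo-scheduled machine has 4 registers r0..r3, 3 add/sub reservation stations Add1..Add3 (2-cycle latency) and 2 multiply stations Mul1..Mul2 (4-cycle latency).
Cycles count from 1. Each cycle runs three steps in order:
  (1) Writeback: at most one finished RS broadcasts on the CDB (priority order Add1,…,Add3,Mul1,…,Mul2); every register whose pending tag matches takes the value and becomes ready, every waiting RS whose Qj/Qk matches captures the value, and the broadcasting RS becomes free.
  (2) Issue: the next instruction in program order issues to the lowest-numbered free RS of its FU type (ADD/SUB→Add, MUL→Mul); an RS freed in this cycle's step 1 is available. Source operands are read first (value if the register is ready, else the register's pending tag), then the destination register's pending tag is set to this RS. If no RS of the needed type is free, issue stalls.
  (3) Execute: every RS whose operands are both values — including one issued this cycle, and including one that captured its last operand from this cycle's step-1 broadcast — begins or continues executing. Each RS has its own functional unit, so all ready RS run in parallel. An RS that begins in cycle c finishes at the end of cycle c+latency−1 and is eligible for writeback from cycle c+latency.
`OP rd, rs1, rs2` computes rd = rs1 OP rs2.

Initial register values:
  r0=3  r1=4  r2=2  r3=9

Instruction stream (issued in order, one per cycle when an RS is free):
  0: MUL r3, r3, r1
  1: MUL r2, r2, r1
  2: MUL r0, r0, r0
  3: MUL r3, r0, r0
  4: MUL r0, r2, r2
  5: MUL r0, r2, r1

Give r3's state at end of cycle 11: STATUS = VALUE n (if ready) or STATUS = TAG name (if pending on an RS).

cycle 1: issue MUL r3<-Mul1 // r0:3,r1:4,r2:2,r3:Mul1
cycle 2: issue MUL r2<-Mul2 // r0:3,r1:4,r2:Mul2,r3:Mul1
cycle 3: stall // r0:3,r1:4,r2:Mul2,r3:Mul1
cycle 4: stall // r0:3,r1:4,r2:Mul2,r3:Mul1
cycle 5: CDB Mul1=36; issue MUL r0<-Mul1 // r0:Mul1,r1:4,r2:Mul2,r3:36
cycle 6: CDB Mul2=8; issue MUL r3<-Mul2 // r0:Mul1,r1:4,r2:8,r3:Mul2
cycle 7: stall // r0:Mul1,r1:4,r2:8,r3:Mul2
cycle 8: stall // r0:Mul1,r1:4,r2:8,r3:Mul2
cycle 9: CDB Mul1=9; issue MUL r0<-Mul1 // r0:Mul1,r1:4,r2:8,r3:Mul2
cycle 10: stall // r0:Mul1,r1:4,r2:8,r3:Mul2
cycle 11: stall // r0:Mul1,r1:4,r2:8,r3:Mul2

STATUS = TAG Mul2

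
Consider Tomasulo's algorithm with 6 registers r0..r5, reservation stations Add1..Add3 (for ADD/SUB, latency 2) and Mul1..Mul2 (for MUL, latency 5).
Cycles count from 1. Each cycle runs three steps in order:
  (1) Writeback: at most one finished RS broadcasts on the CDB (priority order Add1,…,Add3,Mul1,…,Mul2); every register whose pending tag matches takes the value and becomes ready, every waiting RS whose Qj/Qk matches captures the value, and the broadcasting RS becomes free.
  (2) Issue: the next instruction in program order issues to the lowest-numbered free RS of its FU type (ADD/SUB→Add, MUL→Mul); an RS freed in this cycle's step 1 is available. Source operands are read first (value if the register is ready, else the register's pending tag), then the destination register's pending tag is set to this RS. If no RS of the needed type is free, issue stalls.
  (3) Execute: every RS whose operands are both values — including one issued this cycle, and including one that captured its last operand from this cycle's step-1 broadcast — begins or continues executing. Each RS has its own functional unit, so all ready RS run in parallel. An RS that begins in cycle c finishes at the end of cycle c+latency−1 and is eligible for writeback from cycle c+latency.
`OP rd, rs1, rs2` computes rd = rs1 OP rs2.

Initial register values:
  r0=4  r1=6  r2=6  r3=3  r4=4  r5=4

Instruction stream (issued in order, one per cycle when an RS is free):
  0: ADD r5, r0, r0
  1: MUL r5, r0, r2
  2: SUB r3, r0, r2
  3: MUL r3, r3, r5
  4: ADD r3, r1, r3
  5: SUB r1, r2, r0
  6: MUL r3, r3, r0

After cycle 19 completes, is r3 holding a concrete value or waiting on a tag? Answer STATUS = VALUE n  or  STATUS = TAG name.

STATUS = VALUE -168

cycle 1: issue ADD r5<-Add1 // r0:4,r1:6,r2:6,r3:3,r4:4,r5:Add1
cycle 2: issue MUL r5<-Mul1 // r0:4,r1:6,r2:6,r3:3,r4:4,r5:Mul1
cycle 3: CDB Add1=8; issue SUB r3<-Add1 // r0:4,r1:6,r2:6,r3:Add1,r4:4,r5:Mul1
cycle 4: issue MUL r3<-Mul2 // r0:4,r1:6,r2:6,r3:Mul2,r4:4,r5:Mul1
cycle 5: CDB Add1=-2; issue ADD r3<-Add1 // r0:4,r1:6,r2:6,r3:Add1,r4:4,r5:Mul1
cycle 6: issue SUB r1<-Add2 // r0:4,r1:Add2,r2:6,r3:Add1,r4:4,r5:Mul1
cycle 7: CDB Mul1=24; issue MUL r3<-Mul1 // r0:4,r1:Add2,r2:6,r3:Mul1,r4:4,r5:24
cycle 8: CDB Add2=2 // r0:4,r1:2,r2:6,r3:Mul1,r4:4,r5:24
cycle 9: - // r0:4,r1:2,r2:6,r3:Mul1,r4:4,r5:24
cycle 10: - // r0:4,r1:2,r2:6,r3:Mul1,r4:4,r5:24
cycle 11: - // r0:4,r1:2,r2:6,r3:Mul1,r4:4,r5:24
cycle 12: CDB Mul2=-48 // r0:4,r1:2,r2:6,r3:Mul1,r4:4,r5:24
cycle 13: - // r0:4,r1:2,r2:6,r3:Mul1,r4:4,r5:24
cycle 14: CDB Add1=-42 // r0:4,r1:2,r2:6,r3:Mul1,r4:4,r5:24
cycle 15: - // r0:4,r1:2,r2:6,r3:Mul1,r4:4,r5:24
cycle 16: - // r0:4,r1:2,r2:6,r3:Mul1,r4:4,r5:24
cycle 17: - // r0:4,r1:2,r2:6,r3:Mul1,r4:4,r5:24
cycle 18: - // r0:4,r1:2,r2:6,r3:Mul1,r4:4,r5:24
cycle 19: CDB Mul1=-168 // r0:4,r1:2,r2:6,r3:-168,r4:4,r5:24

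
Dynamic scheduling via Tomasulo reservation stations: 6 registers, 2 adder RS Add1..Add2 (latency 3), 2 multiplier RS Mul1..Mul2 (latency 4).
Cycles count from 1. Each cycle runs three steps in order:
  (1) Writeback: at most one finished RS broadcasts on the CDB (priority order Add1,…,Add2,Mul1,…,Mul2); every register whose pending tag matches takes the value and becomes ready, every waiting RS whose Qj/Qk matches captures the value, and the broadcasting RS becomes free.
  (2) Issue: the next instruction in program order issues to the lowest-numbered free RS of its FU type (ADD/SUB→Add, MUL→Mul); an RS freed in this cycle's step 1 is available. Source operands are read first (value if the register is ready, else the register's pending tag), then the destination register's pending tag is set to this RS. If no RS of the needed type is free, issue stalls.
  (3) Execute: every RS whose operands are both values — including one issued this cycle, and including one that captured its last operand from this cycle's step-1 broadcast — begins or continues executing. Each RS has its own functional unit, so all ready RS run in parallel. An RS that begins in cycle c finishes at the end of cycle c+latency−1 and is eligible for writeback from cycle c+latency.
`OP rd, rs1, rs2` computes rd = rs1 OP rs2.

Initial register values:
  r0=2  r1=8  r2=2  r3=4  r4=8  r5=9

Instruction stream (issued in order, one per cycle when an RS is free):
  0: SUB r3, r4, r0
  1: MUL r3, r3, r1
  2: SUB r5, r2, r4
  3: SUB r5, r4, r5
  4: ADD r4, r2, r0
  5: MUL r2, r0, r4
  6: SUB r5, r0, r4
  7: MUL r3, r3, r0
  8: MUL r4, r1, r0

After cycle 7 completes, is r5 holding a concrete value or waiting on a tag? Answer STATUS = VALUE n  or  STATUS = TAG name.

STATUS = TAG Add1

cycle 1: issue SUB r3<-Add1 // r0:2,r1:8,r2:2,r3:Add1,r4:8,r5:9
cycle 2: issue MUL r3<-Mul1 // r0:2,r1:8,r2:2,r3:Mul1,r4:8,r5:9
cycle 3: issue SUB r5<-Add2 // r0:2,r1:8,r2:2,r3:Mul1,r4:8,r5:Add2
cycle 4: CDB Add1=6; issue SUB r5<-Add1 // r0:2,r1:8,r2:2,r3:Mul1,r4:8,r5:Add1
cycle 5: stall // r0:2,r1:8,r2:2,r3:Mul1,r4:8,r5:Add1
cycle 6: CDB Add2=-6; issue ADD r4<-Add2 // r0:2,r1:8,r2:2,r3:Mul1,r4:Add2,r5:Add1
cycle 7: issue MUL r2<-Mul2 // r0:2,r1:8,r2:Mul2,r3:Mul1,r4:Add2,r5:Add1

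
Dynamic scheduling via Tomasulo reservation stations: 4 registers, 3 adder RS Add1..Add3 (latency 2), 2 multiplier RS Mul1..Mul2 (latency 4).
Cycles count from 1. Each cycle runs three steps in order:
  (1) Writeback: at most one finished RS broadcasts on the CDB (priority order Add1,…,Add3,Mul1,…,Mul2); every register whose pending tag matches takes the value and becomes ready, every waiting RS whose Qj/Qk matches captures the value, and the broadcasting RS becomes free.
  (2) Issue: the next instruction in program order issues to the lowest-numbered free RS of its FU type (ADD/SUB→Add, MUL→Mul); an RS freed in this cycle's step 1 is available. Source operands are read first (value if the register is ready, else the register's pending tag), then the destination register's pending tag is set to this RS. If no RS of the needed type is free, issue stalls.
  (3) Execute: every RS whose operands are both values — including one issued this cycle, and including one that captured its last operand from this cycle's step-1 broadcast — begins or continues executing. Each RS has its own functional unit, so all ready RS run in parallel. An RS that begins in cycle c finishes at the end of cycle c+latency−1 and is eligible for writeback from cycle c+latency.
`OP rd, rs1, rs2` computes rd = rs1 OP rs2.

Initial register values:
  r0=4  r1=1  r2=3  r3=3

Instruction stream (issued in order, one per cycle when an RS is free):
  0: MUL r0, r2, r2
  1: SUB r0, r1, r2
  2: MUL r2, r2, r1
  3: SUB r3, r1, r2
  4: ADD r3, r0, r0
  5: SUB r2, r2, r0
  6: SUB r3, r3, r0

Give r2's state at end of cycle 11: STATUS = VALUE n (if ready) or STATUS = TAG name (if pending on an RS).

STATUS = VALUE 5

  c1: issue MUL r0<-Mul1  regs: r0:Mul1,r1:1,r2:3,r3:3
  c2: issue SUB r0<-Add1  regs: r0:Add1,r1:1,r2:3,r3:3
  c3: issue MUL r2<-Mul2  regs: r0:Add1,r1:1,r2:Mul2,r3:3
  c4: CDB Add1=-2; issue SUB r3<-Add1  regs: r0:-2,r1:1,r2:Mul2,r3:Add1
  c5: CDB Mul1=9; issue ADD r3<-Add2  regs: r0:-2,r1:1,r2:Mul2,r3:Add2
  c6: issue SUB r2<-Add3  regs: r0:-2,r1:1,r2:Add3,r3:Add2
  c7: CDB Add2=-4; issue SUB r3<-Add2  regs: r0:-2,r1:1,r2:Add3,r3:Add2
  c8: CDB Mul2=3  regs: r0:-2,r1:1,r2:Add3,r3:Add2
  c9: CDB Add2=-2  regs: r0:-2,r1:1,r2:Add3,r3:-2
  c10: CDB Add1=-2  regs: r0:-2,r1:1,r2:Add3,r3:-2
  c11: CDB Add3=5  regs: r0:-2,r1:1,r2:5,r3:-2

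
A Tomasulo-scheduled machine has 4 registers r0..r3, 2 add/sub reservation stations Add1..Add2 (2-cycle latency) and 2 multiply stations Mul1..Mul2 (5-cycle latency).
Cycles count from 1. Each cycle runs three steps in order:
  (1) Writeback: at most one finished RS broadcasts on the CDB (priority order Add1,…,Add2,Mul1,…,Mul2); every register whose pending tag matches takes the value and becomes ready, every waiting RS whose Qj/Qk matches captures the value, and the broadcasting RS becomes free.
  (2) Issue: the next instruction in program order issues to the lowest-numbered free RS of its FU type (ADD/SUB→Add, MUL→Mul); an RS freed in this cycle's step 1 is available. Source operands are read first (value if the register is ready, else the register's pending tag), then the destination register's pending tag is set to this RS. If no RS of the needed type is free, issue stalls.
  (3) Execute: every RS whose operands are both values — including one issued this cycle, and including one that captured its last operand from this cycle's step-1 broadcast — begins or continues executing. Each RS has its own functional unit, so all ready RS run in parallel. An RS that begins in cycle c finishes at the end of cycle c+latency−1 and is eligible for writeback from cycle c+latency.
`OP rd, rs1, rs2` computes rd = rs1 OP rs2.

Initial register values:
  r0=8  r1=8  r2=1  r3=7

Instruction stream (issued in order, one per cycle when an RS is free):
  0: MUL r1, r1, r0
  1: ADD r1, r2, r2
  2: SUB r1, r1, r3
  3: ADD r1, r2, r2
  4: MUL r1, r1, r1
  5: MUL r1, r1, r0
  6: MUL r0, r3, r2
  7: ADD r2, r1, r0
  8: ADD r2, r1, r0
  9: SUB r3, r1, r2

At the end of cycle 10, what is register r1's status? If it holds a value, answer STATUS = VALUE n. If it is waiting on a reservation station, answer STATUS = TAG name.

cycle 1: issue MUL r1<-Mul1 // r0:8,r1:Mul1,r2:1,r3:7
cycle 2: issue ADD r1<-Add1 // r0:8,r1:Add1,r2:1,r3:7
cycle 3: issue SUB r1<-Add2 // r0:8,r1:Add2,r2:1,r3:7
cycle 4: CDB Add1=2; issue ADD r1<-Add1 // r0:8,r1:Add1,r2:1,r3:7
cycle 5: issue MUL r1<-Mul2 // r0:8,r1:Mul2,r2:1,r3:7
cycle 6: CDB Add1=2; stall // r0:8,r1:Mul2,r2:1,r3:7
cycle 7: CDB Add2=-5; stall // r0:8,r1:Mul2,r2:1,r3:7
cycle 8: CDB Mul1=64; issue MUL r1<-Mul1 // r0:8,r1:Mul1,r2:1,r3:7
cycle 9: stall // r0:8,r1:Mul1,r2:1,r3:7
cycle 10: stall // r0:8,r1:Mul1,r2:1,r3:7

STATUS = TAG Mul1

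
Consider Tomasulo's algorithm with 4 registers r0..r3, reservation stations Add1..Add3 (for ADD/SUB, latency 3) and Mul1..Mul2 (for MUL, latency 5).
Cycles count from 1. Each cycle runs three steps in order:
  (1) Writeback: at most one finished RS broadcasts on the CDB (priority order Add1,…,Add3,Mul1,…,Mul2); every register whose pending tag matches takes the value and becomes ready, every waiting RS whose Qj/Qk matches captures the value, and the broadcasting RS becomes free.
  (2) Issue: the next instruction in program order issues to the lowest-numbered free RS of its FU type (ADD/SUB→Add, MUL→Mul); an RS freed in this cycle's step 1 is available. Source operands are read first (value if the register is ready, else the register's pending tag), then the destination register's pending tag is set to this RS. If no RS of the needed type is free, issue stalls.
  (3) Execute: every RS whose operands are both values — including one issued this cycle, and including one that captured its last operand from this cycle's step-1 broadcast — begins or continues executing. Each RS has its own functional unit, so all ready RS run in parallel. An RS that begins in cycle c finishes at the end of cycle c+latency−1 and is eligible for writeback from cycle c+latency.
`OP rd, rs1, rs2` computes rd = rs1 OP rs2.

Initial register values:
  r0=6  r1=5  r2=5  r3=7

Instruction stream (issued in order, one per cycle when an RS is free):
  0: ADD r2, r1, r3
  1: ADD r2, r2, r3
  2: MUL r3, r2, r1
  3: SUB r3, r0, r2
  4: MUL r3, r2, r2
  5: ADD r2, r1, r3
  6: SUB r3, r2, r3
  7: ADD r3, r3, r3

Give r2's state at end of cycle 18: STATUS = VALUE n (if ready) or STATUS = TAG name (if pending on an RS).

STATUS = VALUE 366

cycle 1: issue ADD r2<-Add1 // r0:6,r1:5,r2:Add1,r3:7
cycle 2: issue ADD r2<-Add2 // r0:6,r1:5,r2:Add2,r3:7
cycle 3: issue MUL r3<-Mul1 // r0:6,r1:5,r2:Add2,r3:Mul1
cycle 4: CDB Add1=12; issue SUB r3<-Add1 // r0:6,r1:5,r2:Add2,r3:Add1
cycle 5: issue MUL r3<-Mul2 // r0:6,r1:5,r2:Add2,r3:Mul2
cycle 6: issue ADD r2<-Add3 // r0:6,r1:5,r2:Add3,r3:Mul2
cycle 7: CDB Add2=19; issue SUB r3<-Add2 // r0:6,r1:5,r2:Add3,r3:Add2
cycle 8: stall // r0:6,r1:5,r2:Add3,r3:Add2
cycle 9: stall // r0:6,r1:5,r2:Add3,r3:Add2
cycle 10: CDB Add1=-13; issue ADD r3<-Add1 // r0:6,r1:5,r2:Add3,r3:Add1
cycle 11: - // r0:6,r1:5,r2:Add3,r3:Add1
cycle 12: CDB Mul1=95 // r0:6,r1:5,r2:Add3,r3:Add1
cycle 13: CDB Mul2=361 // r0:6,r1:5,r2:Add3,r3:Add1
cycle 14: - // r0:6,r1:5,r2:Add3,r3:Add1
cycle 15: - // r0:6,r1:5,r2:Add3,r3:Add1
cycle 16: CDB Add3=366 // r0:6,r1:5,r2:366,r3:Add1
cycle 17: - // r0:6,r1:5,r2:366,r3:Add1
cycle 18: - // r0:6,r1:5,r2:366,r3:Add1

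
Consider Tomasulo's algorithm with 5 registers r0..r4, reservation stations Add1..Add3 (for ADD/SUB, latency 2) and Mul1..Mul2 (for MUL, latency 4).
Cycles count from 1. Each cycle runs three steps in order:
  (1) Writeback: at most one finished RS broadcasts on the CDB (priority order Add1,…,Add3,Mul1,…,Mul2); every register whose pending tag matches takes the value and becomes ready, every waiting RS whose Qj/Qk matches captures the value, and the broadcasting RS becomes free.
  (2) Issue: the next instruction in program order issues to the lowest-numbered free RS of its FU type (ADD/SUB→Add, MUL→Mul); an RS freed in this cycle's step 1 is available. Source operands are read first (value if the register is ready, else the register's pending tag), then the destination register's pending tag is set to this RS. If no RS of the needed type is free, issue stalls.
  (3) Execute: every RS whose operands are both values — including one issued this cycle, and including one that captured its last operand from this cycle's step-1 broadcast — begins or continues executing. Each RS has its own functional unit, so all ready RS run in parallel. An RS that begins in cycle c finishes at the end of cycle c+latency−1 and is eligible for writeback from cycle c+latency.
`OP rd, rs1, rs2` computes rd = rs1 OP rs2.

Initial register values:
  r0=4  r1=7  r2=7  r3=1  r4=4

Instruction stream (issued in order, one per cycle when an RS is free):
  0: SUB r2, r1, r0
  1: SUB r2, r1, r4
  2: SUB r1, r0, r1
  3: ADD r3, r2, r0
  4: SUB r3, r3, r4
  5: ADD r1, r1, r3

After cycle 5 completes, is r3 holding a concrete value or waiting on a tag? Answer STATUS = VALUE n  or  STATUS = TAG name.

  c1: issue SUB r2<-Add1  regs: r0:4,r1:7,r2:Add1,r3:1,r4:4
  c2: issue SUB r2<-Add2  regs: r0:4,r1:7,r2:Add2,r3:1,r4:4
  c3: CDB Add1=3; issue SUB r1<-Add1  regs: r0:4,r1:Add1,r2:Add2,r3:1,r4:4
  c4: CDB Add2=3; issue ADD r3<-Add2  regs: r0:4,r1:Add1,r2:3,r3:Add2,r4:4
  c5: CDB Add1=-3; issue SUB r3<-Add1  regs: r0:4,r1:-3,r2:3,r3:Add1,r4:4

STATUS = TAG Add1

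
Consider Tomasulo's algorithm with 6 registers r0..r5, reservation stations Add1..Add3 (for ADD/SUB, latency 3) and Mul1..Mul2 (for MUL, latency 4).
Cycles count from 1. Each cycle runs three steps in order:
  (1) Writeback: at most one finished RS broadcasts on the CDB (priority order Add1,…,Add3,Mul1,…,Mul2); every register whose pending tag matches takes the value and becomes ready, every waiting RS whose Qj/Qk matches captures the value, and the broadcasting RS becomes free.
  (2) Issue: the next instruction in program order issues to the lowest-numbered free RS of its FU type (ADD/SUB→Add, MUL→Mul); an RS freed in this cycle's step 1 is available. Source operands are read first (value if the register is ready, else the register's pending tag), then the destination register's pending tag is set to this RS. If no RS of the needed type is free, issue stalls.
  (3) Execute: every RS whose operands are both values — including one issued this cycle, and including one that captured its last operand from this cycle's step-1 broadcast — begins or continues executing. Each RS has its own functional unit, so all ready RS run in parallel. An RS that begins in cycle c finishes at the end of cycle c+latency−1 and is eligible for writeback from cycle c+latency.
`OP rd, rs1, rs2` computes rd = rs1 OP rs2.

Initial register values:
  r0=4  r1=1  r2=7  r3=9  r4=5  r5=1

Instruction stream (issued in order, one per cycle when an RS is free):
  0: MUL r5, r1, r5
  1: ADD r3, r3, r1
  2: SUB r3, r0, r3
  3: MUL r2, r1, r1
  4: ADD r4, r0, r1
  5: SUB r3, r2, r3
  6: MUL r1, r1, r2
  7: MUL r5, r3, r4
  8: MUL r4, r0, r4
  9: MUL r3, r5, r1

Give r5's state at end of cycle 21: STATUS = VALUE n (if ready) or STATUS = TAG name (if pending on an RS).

cycle 1: issue MUL r5<-Mul1 // r0:4,r1:1,r2:7,r3:9,r4:5,r5:Mul1
cycle 2: issue ADD r3<-Add1 // r0:4,r1:1,r2:7,r3:Add1,r4:5,r5:Mul1
cycle 3: issue SUB r3<-Add2 // r0:4,r1:1,r2:7,r3:Add2,r4:5,r5:Mul1
cycle 4: issue MUL r2<-Mul2 // r0:4,r1:1,r2:Mul2,r3:Add2,r4:5,r5:Mul1
cycle 5: CDB Add1=10; issue ADD r4<-Add1 // r0:4,r1:1,r2:Mul2,r3:Add2,r4:Add1,r5:Mul1
cycle 6: CDB Mul1=1; issue SUB r3<-Add3 // r0:4,r1:1,r2:Mul2,r3:Add3,r4:Add1,r5:1
cycle 7: issue MUL r1<-Mul1 // r0:4,r1:Mul1,r2:Mul2,r3:Add3,r4:Add1,r5:1
cycle 8: CDB Add1=5; stall // r0:4,r1:Mul1,r2:Mul2,r3:Add3,r4:5,r5:1
cycle 9: CDB Add2=-6; stall // r0:4,r1:Mul1,r2:Mul2,r3:Add3,r4:5,r5:1
cycle 10: CDB Mul2=1; issue MUL r5<-Mul2 // r0:4,r1:Mul1,r2:1,r3:Add3,r4:5,r5:Mul2
cycle 11: stall // r0:4,r1:Mul1,r2:1,r3:Add3,r4:5,r5:Mul2
cycle 12: stall // r0:4,r1:Mul1,r2:1,r3:Add3,r4:5,r5:Mul2
cycle 13: CDB Add3=7; stall // r0:4,r1:Mul1,r2:1,r3:7,r4:5,r5:Mul2
cycle 14: CDB Mul1=1; issue MUL r4<-Mul1 // r0:4,r1:1,r2:1,r3:7,r4:Mul1,r5:Mul2
cycle 15: stall // r0:4,r1:1,r2:1,r3:7,r4:Mul1,r5:Mul2
cycle 16: stall // r0:4,r1:1,r2:1,r3:7,r4:Mul1,r5:Mul2
cycle 17: CDB Mul2=35; issue MUL r3<-Mul2 // r0:4,r1:1,r2:1,r3:Mul2,r4:Mul1,r5:35
cycle 18: CDB Mul1=20 // r0:4,r1:1,r2:1,r3:Mul2,r4:20,r5:35
cycle 19: - // r0:4,r1:1,r2:1,r3:Mul2,r4:20,r5:35
cycle 20: - // r0:4,r1:1,r2:1,r3:Mul2,r4:20,r5:35
cycle 21: CDB Mul2=35 // r0:4,r1:1,r2:1,r3:35,r4:20,r5:35

STATUS = VALUE 35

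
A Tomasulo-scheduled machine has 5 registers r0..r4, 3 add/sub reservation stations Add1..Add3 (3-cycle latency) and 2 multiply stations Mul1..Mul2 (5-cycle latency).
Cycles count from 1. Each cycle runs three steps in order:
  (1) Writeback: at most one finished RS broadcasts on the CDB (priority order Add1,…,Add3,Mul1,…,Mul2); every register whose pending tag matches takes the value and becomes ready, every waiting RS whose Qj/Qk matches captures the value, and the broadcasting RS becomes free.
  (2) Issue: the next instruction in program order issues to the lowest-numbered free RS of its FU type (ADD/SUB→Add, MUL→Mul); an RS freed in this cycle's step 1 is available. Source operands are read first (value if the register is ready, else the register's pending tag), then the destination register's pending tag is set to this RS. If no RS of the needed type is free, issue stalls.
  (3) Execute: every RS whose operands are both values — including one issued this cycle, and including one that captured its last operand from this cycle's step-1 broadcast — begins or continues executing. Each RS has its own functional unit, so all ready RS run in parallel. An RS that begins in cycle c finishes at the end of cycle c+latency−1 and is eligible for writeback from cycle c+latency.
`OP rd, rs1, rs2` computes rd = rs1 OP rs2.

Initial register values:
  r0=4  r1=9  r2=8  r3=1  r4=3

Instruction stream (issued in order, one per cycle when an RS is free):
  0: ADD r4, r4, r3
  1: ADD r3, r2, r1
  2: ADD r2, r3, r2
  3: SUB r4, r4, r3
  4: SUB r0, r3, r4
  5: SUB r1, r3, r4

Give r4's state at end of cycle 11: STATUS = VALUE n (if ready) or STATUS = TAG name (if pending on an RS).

STATUS = VALUE -13

c1: issue ADD r4<-Add1 | r0:4,r1:9,r2:8,r3:1,r4:Add1
c2: issue ADD r3<-Add2 | r0:4,r1:9,r2:8,r3:Add2,r4:Add1
c3: issue ADD r2<-Add3 | r0:4,r1:9,r2:Add3,r3:Add2,r4:Add1
c4: CDB Add1=4; issue SUB r4<-Add1 | r0:4,r1:9,r2:Add3,r3:Add2,r4:Add1
c5: CDB Add2=17; issue SUB r0<-Add2 | r0:Add2,r1:9,r2:Add3,r3:17,r4:Add1
c6: stall | r0:Add2,r1:9,r2:Add3,r3:17,r4:Add1
c7: stall | r0:Add2,r1:9,r2:Add3,r3:17,r4:Add1
c8: CDB Add1=-13; issue SUB r1<-Add1 | r0:Add2,r1:Add1,r2:Add3,r3:17,r4:-13
c9: CDB Add3=25 | r0:Add2,r1:Add1,r2:25,r3:17,r4:-13
c10: - | r0:Add2,r1:Add1,r2:25,r3:17,r4:-13
c11: CDB Add1=30 | r0:Add2,r1:30,r2:25,r3:17,r4:-13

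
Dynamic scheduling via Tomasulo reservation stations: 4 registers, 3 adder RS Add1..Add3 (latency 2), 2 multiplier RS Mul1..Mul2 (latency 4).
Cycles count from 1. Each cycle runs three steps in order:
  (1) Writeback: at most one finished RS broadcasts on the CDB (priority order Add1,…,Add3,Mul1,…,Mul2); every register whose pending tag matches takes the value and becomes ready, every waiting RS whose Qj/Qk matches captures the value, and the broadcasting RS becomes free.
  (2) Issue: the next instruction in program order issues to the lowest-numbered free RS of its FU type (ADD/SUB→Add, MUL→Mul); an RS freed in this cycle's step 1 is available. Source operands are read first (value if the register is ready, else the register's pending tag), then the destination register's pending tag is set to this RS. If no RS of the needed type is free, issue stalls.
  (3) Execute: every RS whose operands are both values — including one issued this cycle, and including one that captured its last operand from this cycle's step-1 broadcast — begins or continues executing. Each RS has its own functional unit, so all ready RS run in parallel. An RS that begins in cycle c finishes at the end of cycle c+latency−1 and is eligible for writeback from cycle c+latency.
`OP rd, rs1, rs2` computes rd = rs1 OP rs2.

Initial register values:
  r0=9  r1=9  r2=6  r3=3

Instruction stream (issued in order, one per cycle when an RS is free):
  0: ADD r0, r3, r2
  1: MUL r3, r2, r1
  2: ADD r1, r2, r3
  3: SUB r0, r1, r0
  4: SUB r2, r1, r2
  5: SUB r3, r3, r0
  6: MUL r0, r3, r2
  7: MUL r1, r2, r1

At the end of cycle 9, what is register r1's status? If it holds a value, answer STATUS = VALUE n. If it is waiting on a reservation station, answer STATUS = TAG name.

c1: issue ADD r0<-Add1 | r0:Add1,r1:9,r2:6,r3:3
c2: issue MUL r3<-Mul1 | r0:Add1,r1:9,r2:6,r3:Mul1
c3: CDB Add1=9; issue ADD r1<-Add1 | r0:9,r1:Add1,r2:6,r3:Mul1
c4: issue SUB r0<-Add2 | r0:Add2,r1:Add1,r2:6,r3:Mul1
c5: issue SUB r2<-Add3 | r0:Add2,r1:Add1,r2:Add3,r3:Mul1
c6: CDB Mul1=54; stall | r0:Add2,r1:Add1,r2:Add3,r3:54
c7: stall | r0:Add2,r1:Add1,r2:Add3,r3:54
c8: CDB Add1=60; issue SUB r3<-Add1 | r0:Add2,r1:60,r2:Add3,r3:Add1
c9: issue MUL r0<-Mul1 | r0:Mul1,r1:60,r2:Add3,r3:Add1

STATUS = VALUE 60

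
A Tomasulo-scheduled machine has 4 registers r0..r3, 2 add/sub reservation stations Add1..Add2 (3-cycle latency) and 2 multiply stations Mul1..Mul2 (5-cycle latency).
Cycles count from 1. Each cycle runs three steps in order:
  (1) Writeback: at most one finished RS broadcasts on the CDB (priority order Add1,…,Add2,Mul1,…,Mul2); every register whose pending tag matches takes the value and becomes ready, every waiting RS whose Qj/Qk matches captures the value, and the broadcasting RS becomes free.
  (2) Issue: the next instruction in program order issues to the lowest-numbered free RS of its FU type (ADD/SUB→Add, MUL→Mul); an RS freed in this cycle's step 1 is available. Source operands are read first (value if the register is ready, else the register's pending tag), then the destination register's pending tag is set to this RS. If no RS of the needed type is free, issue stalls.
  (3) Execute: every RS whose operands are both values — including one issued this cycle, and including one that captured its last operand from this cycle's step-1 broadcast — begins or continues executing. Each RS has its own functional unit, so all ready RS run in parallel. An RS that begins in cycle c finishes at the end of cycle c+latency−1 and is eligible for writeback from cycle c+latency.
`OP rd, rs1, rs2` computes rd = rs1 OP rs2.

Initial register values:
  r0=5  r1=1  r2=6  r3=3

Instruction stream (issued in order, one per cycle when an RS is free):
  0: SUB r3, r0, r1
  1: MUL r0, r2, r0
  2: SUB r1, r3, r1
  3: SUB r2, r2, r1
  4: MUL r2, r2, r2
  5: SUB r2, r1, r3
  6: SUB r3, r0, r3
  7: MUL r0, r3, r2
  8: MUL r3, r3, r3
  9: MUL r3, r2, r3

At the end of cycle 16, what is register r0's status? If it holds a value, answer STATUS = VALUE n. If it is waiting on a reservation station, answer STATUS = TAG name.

STATUS = TAG Mul1

c1: issue SUB r3<-Add1 | r0:5,r1:1,r2:6,r3:Add1
c2: issue MUL r0<-Mul1 | r0:Mul1,r1:1,r2:6,r3:Add1
c3: issue SUB r1<-Add2 | r0:Mul1,r1:Add2,r2:6,r3:Add1
c4: CDB Add1=4; issue SUB r2<-Add1 | r0:Mul1,r1:Add2,r2:Add1,r3:4
c5: issue MUL r2<-Mul2 | r0:Mul1,r1:Add2,r2:Mul2,r3:4
c6: stall | r0:Mul1,r1:Add2,r2:Mul2,r3:4
c7: CDB Add2=3; issue SUB r2<-Add2 | r0:Mul1,r1:3,r2:Add2,r3:4
c8: CDB Mul1=30; stall | r0:30,r1:3,r2:Add2,r3:4
c9: stall | r0:30,r1:3,r2:Add2,r3:4
c10: CDB Add1=3; issue SUB r3<-Add1 | r0:30,r1:3,r2:Add2,r3:Add1
c11: CDB Add2=-1; issue MUL r0<-Mul1 | r0:Mul1,r1:3,r2:-1,r3:Add1
c12: stall | r0:Mul1,r1:3,r2:-1,r3:Add1
c13: CDB Add1=26; stall | r0:Mul1,r1:3,r2:-1,r3:26
c14: stall | r0:Mul1,r1:3,r2:-1,r3:26
c15: CDB Mul2=9; issue MUL r3<-Mul2 | r0:Mul1,r1:3,r2:-1,r3:Mul2
c16: stall | r0:Mul1,r1:3,r2:-1,r3:Mul2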